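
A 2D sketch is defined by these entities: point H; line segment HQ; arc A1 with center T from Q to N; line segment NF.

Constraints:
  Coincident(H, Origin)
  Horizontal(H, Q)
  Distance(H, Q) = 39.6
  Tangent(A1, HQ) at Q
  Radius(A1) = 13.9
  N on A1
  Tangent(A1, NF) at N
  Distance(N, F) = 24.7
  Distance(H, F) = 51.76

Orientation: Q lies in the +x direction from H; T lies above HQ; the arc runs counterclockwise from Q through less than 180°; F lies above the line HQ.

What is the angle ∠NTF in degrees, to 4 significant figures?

60.63°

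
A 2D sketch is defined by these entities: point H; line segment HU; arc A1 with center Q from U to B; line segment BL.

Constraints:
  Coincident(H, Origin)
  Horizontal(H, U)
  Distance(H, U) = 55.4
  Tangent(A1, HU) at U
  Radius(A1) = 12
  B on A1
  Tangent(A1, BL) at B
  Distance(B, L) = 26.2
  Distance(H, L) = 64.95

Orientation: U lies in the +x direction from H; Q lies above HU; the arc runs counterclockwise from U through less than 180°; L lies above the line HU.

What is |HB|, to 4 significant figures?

67.99

H is at the origin; HU is horizontal with |HU| = 55.4 and U on the +x side, so U = (55.40, 0.000). Since A1 is tangent to HU there, QU ⟂ HU, so Q = U + (0, 12) = (55.40, 12.00). Since QB ⟂ BL (tangency), |QL| = √(12.0² + 26.2²) = 28.82 regardless of where B sits on A1. So L lies on both circle(H, 64.95) and circle(Q, 28.82); the above-HU intersection is L = (50.82, 40.45). B is the foot of the tangent from L: B = (65.38, 18.67).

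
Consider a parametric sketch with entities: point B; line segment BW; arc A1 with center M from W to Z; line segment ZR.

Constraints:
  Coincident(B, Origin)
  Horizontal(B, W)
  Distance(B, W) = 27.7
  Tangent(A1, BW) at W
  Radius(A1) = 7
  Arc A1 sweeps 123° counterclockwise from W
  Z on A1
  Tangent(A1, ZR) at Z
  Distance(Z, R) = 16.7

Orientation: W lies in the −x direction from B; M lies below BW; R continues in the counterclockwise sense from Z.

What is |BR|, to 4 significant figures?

34.86

B is at the origin; B and W share the same y with |BW| = 27.7 and W on the −x side, so W = (-27.70, 0.000). A1 meets BW tangentially, so MW is at right angles to BW, so M = W + (0, -7) = (-27.70, -7.000). On A1, W sits at bearing 90° from M; a 123° counterclockwise sweep puts Z at bearing 213°, so Z = M + 7.0·(cos 213°, sin 213°) = (-33.57, -10.81). The tangent condition forces MZ to be normal to ZR, so ZR runs along (−sin 213°, cos 213°); with |ZR| = 16.7, R = (-24.48, -24.82). Then |BR| = |R − B| = 34.86.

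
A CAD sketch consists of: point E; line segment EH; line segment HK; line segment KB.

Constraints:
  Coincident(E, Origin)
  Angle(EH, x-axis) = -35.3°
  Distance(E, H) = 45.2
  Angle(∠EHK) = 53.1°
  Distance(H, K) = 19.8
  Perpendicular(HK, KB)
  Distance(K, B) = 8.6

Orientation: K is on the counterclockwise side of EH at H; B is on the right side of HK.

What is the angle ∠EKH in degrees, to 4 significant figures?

101.5°

E is at the origin; EH runs at -35.3° with length 45.2, so H = 45.2·(cos -35.3°, sin -35.3°) = (36.89, -26.12). ∠EHK = 53.1°, so HK runs at -35.3° + (180° − 53.1°) = 91.60° from the x-axis; with |HK| = 19.8, K = H + 19.8·(cos 91.60°, sin 91.60°) = (36.34, -6.327). Then cos ∠EKH = KE·KH / (|KE||KH|), giving 101.5°.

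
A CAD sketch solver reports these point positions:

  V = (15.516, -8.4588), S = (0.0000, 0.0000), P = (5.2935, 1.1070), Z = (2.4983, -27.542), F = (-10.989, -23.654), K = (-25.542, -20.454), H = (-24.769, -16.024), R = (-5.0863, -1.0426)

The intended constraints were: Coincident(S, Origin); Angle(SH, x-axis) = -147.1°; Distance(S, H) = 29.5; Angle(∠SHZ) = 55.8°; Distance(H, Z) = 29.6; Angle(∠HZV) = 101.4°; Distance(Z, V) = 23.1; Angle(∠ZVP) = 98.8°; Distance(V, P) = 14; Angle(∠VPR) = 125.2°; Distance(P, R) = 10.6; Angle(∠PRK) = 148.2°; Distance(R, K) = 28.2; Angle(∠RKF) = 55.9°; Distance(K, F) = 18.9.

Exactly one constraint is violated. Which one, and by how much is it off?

Distance(K, F) = 18.9 — off by 4.00.

S = (0.00, 0.00) ✓; SH at -147.1° ✓; |SH| = 29.50 ✓; ∠SHZ = 55.80° ✓; |HZ| = 29.60 ✓; ∠HZV = 101.4° ✓; |ZV| = 23.10 ✓; ∠ZVP = 98.80° ✓; |VP| = 14.00 ✓; ∠VPR = 125.2° ✓; |PR| = 10.60 ✓; ∠PRK = 148.2° ✓; |RK| = 28.20 ✓; ∠RKF = 55.90° ✓; |KF| = 14.90 ✗.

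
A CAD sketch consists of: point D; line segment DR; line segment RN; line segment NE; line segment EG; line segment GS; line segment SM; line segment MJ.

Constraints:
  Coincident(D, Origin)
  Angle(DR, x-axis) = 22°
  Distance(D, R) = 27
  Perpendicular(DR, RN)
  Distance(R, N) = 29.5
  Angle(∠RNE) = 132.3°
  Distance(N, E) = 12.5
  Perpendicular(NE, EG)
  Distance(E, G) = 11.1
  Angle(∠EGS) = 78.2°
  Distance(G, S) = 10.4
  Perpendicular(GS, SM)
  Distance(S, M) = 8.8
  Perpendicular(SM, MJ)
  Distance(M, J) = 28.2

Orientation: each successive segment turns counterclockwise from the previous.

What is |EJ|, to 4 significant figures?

20.18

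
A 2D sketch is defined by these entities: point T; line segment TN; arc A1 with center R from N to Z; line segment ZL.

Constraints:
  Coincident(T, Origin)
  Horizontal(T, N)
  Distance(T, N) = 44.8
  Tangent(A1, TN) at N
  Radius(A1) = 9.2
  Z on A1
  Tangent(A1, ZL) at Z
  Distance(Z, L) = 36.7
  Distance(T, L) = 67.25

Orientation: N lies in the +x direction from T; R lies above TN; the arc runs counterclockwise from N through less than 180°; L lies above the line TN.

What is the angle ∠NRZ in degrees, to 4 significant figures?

98.89°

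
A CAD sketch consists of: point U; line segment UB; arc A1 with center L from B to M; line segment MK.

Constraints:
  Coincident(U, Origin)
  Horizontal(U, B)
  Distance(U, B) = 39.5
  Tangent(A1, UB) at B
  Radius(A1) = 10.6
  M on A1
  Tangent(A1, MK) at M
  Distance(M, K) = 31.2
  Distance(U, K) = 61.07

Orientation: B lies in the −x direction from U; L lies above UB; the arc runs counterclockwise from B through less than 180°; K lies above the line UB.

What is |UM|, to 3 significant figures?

33.5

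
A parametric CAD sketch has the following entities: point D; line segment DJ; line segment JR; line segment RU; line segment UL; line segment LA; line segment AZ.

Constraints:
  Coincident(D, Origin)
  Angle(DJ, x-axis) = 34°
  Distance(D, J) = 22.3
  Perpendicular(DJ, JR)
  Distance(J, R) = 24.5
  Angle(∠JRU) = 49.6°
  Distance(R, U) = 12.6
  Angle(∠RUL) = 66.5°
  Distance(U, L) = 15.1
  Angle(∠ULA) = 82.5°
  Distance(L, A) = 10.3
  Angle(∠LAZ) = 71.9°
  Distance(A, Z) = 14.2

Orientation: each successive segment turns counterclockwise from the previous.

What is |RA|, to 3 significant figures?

8.83

D is at the origin; DJ runs at 34.0° with length 22.3, so J = (18.5, 12.5). DJ is perpendicular to JR, so JR runs at 124°; with |JR| = 24.5, R = (4.79, 32.8). ∠JRU = 49.6° gives RU at -106° from the x-axis; with |RU| = 12.6, U = (1.40, 20.6). ∠RUL = 66.5° gives UL at 7.90° from the x-axis; with |UL| = 15.1, L = (16.4, 22.7). ∠ULA = 82.5° gives LA at 105° from the x-axis; with |LA| = 10.3, A = (13.6, 32.7). Then |RA| = |A − R| = 8.83.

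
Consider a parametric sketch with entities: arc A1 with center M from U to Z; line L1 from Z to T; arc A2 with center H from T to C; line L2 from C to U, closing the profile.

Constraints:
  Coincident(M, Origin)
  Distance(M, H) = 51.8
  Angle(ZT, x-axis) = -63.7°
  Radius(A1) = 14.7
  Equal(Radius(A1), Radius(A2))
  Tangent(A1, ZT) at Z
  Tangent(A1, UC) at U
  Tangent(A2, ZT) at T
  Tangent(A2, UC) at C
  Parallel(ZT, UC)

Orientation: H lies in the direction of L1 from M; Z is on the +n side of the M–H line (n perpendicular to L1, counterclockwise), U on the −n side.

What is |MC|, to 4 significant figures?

53.85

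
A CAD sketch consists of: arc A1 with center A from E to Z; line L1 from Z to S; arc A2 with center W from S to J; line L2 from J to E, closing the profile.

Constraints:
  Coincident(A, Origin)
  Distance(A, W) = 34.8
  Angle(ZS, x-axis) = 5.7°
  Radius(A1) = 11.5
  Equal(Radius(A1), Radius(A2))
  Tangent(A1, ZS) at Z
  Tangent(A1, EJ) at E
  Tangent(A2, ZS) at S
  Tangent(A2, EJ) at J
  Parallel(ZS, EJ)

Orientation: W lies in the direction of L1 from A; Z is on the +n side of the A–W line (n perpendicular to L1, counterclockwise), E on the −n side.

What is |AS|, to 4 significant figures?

36.65

The slot axis is L1's direction at 5.7°, so u = (cos 5.7°, sin 5.7°) = (0.9951, 0.09932) and n = (−sin 5.7°, cos 5.7°) = (-0.09932, 0.9951). A is at the origin and W lies 34.8 along u from A, so W = 34.8·u = (34.63, 3.456). Tangency of A1 to both parallel lines with radius 11.5 puts Z and E at A ± 11.5·n: Z = (-1.142, 11.44), E = (1.142, -11.44). Equal radii place S and J the same way about W: S = W + 11.5·n = (33.49, 14.90), J = W − 11.5·n = (35.77, -7.987). Then |AS| = |S − A| = 36.65.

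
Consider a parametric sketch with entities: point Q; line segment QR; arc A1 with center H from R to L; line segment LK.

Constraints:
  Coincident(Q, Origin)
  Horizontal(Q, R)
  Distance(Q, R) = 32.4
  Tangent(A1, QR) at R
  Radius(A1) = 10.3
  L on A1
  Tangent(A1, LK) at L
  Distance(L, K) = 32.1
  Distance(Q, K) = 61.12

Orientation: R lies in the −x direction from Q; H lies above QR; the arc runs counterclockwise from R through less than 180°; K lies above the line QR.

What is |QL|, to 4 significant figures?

29.64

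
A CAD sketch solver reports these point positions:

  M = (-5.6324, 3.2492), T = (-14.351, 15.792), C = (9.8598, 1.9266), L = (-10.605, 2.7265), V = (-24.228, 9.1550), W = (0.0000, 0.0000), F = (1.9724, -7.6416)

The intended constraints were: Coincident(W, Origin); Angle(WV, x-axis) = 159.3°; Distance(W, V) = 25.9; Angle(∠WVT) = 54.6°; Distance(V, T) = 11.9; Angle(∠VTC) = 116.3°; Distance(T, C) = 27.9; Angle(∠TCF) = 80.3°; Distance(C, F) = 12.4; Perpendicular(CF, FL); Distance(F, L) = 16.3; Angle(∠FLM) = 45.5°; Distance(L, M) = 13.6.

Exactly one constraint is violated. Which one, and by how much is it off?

Distance(L, M) = 13.6 — off by 8.60.

W = (0.00, 0.00) ✓; WV at 159.3° ✓; |WV| = 25.90 ✓; ∠WVT = 54.60° ✓; |VT| = 11.90 ✓; ∠VTC = 116.3° ✓; |TC| = 27.90 ✓; ∠TCF = 80.30° ✓; |CF| = 12.40 ✓; ∠(CF, FL) = 90.00° ✓; |FL| = 16.30 ✓; ∠FLM = 45.50° ✓; |LM| = 5.000 ✗.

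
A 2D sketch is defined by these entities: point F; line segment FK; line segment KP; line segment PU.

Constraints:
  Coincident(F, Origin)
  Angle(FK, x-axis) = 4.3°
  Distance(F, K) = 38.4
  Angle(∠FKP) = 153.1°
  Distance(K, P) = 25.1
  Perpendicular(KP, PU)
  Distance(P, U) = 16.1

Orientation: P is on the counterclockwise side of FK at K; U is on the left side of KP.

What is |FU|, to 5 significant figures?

59.359

F is at the origin; FK runs at 4.3° with length 38.4, so K = 38.4·(cos 4.3°, sin 4.3°) = (38.292, 2.8792). ∠FKP = 153.1°, so KP runs at 4.3° + (180° − 153.1°) = 31.200° from the x-axis; with |KP| = 25.1, P = K + 25.1·(cos 31.200°, sin 31.200°) = (59.762, 15.882). KP is perpendicular to PU; with |PU| = 16.1 on the left of KP, U = P + 16.1·(-0.51803, 0.85536) = (51.421, 29.653). Then |FU| = |U − F| = 59.359.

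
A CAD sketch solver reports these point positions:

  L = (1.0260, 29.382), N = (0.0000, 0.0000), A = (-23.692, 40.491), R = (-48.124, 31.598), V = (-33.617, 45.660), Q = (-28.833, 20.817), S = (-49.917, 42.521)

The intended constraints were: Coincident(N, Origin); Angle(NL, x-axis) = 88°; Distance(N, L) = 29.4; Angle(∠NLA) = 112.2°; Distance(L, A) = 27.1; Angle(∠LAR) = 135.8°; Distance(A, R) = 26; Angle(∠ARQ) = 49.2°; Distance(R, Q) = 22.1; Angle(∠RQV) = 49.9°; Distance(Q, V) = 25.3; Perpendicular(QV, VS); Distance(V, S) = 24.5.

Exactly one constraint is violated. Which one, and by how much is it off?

Distance(V, S) = 24.5 — off by 7.90.

N = (0.00, 0.00) ✓; NL at 88.00° ✓; |NL| = 29.40 ✓; ∠NLA = 112.2° ✓; |LA| = 27.10 ✓; ∠LAR = 135.8° ✓; |AR| = 26.00 ✓; ∠ARQ = 49.20° ✓; |RQ| = 22.10 ✓; ∠RQV = 49.90° ✓; |QV| = 25.30 ✓; ∠(QV, VS) = 90.00° ✓; |VS| = 16.60 ✗.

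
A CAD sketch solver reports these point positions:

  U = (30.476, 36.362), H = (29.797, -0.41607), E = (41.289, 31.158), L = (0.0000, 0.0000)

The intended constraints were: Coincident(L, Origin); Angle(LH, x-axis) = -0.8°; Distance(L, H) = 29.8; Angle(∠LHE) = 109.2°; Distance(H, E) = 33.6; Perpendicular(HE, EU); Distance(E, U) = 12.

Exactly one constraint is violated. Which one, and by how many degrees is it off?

Perpendicular(HE, EU) — off by 5.70°.

L = (0.00, 0.00) ✓; LH at -0.8000° ✓; |LH| = 29.80 ✓; ∠LHE = 109.2° ✓; |HE| = 33.60 ✓; ∠(HE, EU) = 84.30° ✗; |EU| = 12.00 ✓.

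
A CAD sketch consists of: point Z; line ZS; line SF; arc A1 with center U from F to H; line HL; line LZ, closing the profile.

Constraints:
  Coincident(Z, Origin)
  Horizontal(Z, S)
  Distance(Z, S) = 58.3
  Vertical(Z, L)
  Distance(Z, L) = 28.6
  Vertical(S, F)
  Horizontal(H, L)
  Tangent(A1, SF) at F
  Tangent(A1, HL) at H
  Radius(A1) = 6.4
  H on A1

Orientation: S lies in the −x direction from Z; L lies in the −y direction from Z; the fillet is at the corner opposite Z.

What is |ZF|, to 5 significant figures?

62.384

Z is at the origin; ZS is horizontal with |ZS| = 58.3 and S on the −x side, so S = (-58.300, 0.0000). Z and L share the same x with |ZL| = 28.6 and L on the −y side, so L = (0.0000, -28.600). The virtual corner opposite Z is at (-58.300, -28.600). Tangency of A1 to SF means the radius UF is perpendicular to SF and A1 meets HL tangentially, so UH is at right angles to HL, with radius 6.4, so the center U sits 6.4 in from both sides at U = (-51.900, -22.200). That places the tangent points at F = (-58.300, -22.200) on SF and H = (-51.900, -28.600) on HL. Then |ZF| = |F − Z| = 62.384.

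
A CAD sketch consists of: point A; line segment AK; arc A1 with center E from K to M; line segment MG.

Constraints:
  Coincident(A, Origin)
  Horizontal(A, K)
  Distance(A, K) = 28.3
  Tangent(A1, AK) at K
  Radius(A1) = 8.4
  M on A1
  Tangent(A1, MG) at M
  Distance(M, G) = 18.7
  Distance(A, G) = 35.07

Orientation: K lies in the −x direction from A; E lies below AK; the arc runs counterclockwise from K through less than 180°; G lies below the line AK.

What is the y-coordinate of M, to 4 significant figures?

-14.20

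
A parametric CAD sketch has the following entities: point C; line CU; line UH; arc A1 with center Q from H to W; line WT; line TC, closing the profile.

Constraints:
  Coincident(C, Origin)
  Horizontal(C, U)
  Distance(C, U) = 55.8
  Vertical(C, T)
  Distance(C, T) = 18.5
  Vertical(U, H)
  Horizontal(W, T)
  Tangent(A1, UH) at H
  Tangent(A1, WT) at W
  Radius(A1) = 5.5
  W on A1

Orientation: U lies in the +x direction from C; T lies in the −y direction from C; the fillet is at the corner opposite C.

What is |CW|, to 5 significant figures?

53.594

C is at the origin; CU is horizontal with |CU| = 55.8 and U on the +x side, so U = (55.800, 0.0000). CT is vertical with |CT| = 18.5 and T on the −y side, so T = (0.0000, -18.500). The virtual corner opposite C is at (55.800, -18.500). Tangency of A1 to UH means the radius QH is perpendicular to UH and since A1 is tangent to WT there, QW ⟂ WT, with radius 5.5, so the center Q sits 5.5 in from both sides at Q = (50.300, -13.000). That places the tangent points at H = (55.800, -13.000) on UH and W = (50.300, -18.500) on WT. Then |CW| = |W − C| = 53.594.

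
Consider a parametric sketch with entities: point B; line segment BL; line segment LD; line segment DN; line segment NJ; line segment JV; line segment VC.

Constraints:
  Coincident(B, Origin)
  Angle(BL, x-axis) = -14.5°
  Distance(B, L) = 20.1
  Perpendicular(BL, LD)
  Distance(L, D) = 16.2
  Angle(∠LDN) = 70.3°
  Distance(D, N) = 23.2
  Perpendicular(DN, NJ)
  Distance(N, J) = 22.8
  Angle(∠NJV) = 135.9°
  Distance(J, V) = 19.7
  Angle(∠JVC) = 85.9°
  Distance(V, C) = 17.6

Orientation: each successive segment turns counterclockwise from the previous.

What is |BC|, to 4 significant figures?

30.73

B is at the origin; BL runs at -14.5° with length 20.1, so L = (19.46, -5.033). BL is perpendicular to LD, so LD runs at 75.50°; with |LD| = 16.2, D = (23.52, 10.65). ∠LDN = 70.3° gives DN at -174.8° from the x-axis; with |DN| = 23.2, N = (0.4114, 8.549). The perpendicularity gives NJ at right angles to DN, so NJ runs at -84.80°; with |NJ| = 22.8, J = (2.478, -14.16). ∠NJV = 135.9° gives JV at -40.70° from the x-axis; with |JV| = 19.7, V = (17.41, -27.00). ∠JVC = 85.9° gives VC at 53.40° from the x-axis; with |VC| = 17.6, C = (27.91, -12.87). Then |BC| = |C − B| = 30.73.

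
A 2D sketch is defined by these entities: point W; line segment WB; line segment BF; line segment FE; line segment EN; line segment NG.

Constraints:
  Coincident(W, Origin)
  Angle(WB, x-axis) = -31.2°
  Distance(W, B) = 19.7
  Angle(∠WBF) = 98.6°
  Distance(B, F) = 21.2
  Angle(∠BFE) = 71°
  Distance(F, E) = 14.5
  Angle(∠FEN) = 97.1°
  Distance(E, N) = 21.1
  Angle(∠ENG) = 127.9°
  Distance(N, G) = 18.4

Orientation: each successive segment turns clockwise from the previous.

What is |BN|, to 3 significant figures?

10.2

W is at the origin; WB runs at -31.2° with length 19.7, so B = (16.9, -10.2). ∠WBF = 98.6° gives BF at -113° from the x-axis; with |BF| = 21.2, F = (8.70, -29.8). ∠BFE = 71.0° gives FE at 138° from the x-axis; with |FE| = 14.5, E = (-2.14, -20.2). ∠FEN = 97.1° gives EN at 55.5° from the x-axis; with |EN| = 21.1, N = (9.81, -2.76). Then |BN| = |N − B| = 10.2.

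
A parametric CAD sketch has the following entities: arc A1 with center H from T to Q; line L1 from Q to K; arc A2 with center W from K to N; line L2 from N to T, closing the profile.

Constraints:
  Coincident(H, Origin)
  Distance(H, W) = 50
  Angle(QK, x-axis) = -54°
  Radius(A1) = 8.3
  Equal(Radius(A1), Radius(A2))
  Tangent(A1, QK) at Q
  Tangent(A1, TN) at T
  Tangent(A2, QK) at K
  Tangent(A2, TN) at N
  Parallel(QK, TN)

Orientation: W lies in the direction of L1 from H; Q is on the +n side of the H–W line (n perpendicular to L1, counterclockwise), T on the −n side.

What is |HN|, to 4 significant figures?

50.68

The slot axis is L1's direction at -54.0°, so u = (cos -54.0°, sin -54.0°) = (0.5878, -0.8090) and n = (−sin -54.0°, cos -54.0°) = (0.8090, 0.5878). H is at the origin and W lies 50.0 along u from H, so W = 50.0·u = (29.39, -40.45). Tangency of A1 to both parallel lines with radius 8.3 puts Q and T at H ± 8.3·n: Q = (6.715, 4.879), T = (-6.715, -4.879). Equal radii place K and N the same way about W: K = W + 8.3·n = (36.10, -35.57), N = W − 8.3·n = (22.67, -45.33). Then |HN| = |N − H| = 50.68.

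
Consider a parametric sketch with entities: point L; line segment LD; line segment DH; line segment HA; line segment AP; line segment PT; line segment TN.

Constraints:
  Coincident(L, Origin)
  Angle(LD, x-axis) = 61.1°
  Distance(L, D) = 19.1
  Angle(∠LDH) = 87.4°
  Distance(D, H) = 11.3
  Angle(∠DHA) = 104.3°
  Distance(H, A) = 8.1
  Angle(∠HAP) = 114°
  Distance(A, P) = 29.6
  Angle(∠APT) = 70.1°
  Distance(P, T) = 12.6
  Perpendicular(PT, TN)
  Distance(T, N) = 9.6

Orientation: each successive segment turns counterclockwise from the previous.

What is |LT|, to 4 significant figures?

15.55

∠HAP = 114.0° gives AP at -64.60° from the x-axis; with |AP| = 29.6, P = (6.526, -11.16). ∠APT = 70.1° gives PT at 45.30° from the x-axis; with |PT| = 12.6, T = (15.39, -2.205). Then |LT| = |T − L| = 15.55.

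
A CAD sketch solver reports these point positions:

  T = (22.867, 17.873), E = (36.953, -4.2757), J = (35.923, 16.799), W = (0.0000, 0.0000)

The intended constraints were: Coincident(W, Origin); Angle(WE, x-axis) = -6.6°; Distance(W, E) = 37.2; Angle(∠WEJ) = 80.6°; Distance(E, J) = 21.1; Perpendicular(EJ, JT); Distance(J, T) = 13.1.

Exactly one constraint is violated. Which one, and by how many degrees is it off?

Perpendicular(EJ, JT) — off by 7.50°.

W = (0.00, 0.00) ✓; WE at -6.600° ✓; |WE| = 37.20 ✓; ∠WEJ = 80.60° ✓; |EJ| = 21.10 ✓; ∠(EJ, JT) = 82.50° ✗; |JT| = 13.10 ✓.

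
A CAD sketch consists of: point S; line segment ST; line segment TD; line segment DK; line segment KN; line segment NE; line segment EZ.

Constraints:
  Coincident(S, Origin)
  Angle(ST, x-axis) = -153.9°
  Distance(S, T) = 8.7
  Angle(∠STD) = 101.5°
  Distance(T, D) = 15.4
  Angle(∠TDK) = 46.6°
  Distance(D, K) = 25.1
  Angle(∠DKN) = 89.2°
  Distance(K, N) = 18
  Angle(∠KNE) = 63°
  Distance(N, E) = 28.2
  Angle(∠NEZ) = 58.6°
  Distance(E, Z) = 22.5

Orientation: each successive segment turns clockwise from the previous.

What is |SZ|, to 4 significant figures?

13.33

S is at the origin; ST runs at -153.9° with length 8.7, so T = (-7.813, -3.827). ∠STD = 101.5° gives TD at 127.6° from the x-axis; with |TD| = 15.4, D = (-17.21, 8.374). ∠TDK = 46.6° gives DK at -5.800° from the x-axis; with |DK| = 25.1, K = (7.762, 5.837). ∠DKN = 89.2° gives KN at -96.60° from the x-axis; with |KN| = 18.0, N = (5.694, -12.04). ∠KNE = 63.0° gives NE at 146.4° from the x-axis; with |NE| = 28.2, E = (-17.79, 3.562). ∠NEZ = 58.6° gives EZ at 25.00° from the x-axis; with |EZ| = 22.5, Z = (2.597, 13.07). Then |SZ| = |Z − S| = 13.33.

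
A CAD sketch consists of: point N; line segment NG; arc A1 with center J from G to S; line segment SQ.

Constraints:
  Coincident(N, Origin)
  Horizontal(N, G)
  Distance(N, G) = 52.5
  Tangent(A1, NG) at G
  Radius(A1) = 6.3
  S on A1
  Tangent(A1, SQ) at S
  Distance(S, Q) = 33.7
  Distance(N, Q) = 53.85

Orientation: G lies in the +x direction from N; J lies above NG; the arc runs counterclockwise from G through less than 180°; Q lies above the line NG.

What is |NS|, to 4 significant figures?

58.52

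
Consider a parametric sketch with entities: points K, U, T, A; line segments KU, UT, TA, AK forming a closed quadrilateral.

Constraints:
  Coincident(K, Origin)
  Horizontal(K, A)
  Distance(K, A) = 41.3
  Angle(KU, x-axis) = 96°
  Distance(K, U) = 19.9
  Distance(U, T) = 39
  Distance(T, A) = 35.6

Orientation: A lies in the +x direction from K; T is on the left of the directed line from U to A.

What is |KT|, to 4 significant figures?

48.60

K is at the origin; K and A share the same y with |KA| = 41.3 and A in +x, so A = (41.3, 0). KU runs at 96.0° with |KU| = 19.9, so U = (-2.080, 19.79). T is determined by |UT| = 39.0 and |TA| = 35.6 together: it lies at the intersection of circle(U, 39.0) and circle(A, 35.6). With |UA| = 47.68, the foot of the radical line on UA is 26.50 from U and the perpendicular offset is √(39.0² − 26.50²) = 28.61. Taking the left-of-UA solution: T = (33.91, 34.82).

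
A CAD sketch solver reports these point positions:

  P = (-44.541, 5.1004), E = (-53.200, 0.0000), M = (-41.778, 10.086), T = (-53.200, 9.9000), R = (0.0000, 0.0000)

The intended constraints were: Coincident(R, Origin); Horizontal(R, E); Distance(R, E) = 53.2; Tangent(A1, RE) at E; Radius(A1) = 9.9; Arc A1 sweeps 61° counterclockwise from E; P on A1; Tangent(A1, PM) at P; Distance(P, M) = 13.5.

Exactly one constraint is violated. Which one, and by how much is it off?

Distance(P, M) = 13.5 — off by 7.80.

R = (0.00, 0.00) ✓; R.y = 0.00, E.y = 0.00 ✓; |RE| = 53.20 ✓; ∠(TE, ER) = 90.00° ✓; |TE| = 9.900 ✓; bearing(T→P) − bearing(T→E) = 61.00° ✓; |TP| = 9.900 ✓; ∠(TP, PM) = 90.00° ✓; |PM| = 5.700 ✗.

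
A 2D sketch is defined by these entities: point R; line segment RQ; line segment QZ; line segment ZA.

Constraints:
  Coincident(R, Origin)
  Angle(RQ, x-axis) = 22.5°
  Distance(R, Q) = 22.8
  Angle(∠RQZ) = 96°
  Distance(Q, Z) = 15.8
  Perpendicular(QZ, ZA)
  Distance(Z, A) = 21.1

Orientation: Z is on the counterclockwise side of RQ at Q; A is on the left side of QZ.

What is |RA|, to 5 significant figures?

18.251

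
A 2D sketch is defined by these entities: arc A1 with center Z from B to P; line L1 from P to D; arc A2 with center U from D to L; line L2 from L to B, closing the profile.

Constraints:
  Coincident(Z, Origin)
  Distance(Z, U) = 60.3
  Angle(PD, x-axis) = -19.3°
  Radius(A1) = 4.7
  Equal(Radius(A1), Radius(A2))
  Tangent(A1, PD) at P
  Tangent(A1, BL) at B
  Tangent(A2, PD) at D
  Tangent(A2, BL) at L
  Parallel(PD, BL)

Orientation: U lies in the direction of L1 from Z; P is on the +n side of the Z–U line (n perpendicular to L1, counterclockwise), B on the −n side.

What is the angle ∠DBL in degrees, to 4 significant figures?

8.860°

Tangency of A1 to both parallel lines with radius 4.7 puts P and B at Z ± 4.7·n: P = (1.553, 4.436), B = (-1.553, -4.436). Equal radii place D and L the same way about U: D = U + 4.7·n = (58.46, -15.49), L = U − 4.7·n = (55.36, -24.37). Then cos ∠DBL = BD·BL / (|BD||BL|), giving 8.860°.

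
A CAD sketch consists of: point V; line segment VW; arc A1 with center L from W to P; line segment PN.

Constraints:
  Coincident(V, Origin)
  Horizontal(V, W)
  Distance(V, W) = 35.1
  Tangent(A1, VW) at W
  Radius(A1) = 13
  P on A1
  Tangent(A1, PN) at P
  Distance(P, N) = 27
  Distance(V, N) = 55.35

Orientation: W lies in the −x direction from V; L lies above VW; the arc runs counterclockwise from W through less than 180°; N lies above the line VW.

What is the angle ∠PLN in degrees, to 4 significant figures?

64.29°

Checks: |LP| = 13.00 ✓; ∠(LP, PN) = 90.00° ✓; |PN| = 27.00 ✓; |VN| = 55.35 ✓.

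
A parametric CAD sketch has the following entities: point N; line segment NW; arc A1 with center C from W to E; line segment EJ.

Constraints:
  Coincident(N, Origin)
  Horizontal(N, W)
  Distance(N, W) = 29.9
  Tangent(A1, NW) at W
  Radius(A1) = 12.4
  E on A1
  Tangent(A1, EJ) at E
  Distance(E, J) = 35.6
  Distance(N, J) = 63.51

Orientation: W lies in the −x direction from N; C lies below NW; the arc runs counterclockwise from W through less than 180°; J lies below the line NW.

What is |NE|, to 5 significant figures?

44.188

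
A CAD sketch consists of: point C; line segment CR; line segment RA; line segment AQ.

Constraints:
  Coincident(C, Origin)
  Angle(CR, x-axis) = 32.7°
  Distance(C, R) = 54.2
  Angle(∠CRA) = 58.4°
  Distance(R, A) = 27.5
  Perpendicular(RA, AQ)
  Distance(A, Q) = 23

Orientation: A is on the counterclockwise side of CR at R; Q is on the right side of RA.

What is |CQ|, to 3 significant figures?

69.2

C is at the origin; CR runs at 32.7° with length 54.2, so R = 54.2·(cos 32.7°, sin 32.7°) = (45.6, 29.3). ∠CRA = 58.4°, so RA runs at 32.7° + (180° − 58.4°) = 154° from the x-axis; with |RA| = 27.5, A = R + 27.5·(cos 154°, sin 154°) = (20.8, 41.2). The perpendicularity gives AQ at right angles to RA; with |AQ| = 23.0 on the right of RA, Q = A + 23.0·(0.434, 0.901) = (30.8, 61.9). Then |CQ| = |Q − C| = 69.2.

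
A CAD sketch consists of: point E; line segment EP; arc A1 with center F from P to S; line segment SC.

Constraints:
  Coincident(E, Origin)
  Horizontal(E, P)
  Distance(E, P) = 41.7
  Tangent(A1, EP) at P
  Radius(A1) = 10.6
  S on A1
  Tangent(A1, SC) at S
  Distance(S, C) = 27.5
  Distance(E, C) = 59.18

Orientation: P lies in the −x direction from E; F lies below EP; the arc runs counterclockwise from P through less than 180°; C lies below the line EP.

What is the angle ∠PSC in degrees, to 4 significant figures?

126.3°

Checks: E = (0.00, 0.00) ✓; |FS| = 10.60 ✓; ∠(FS, SC) = 90.00° ✓; |SC| = 27.50 ✓; |EC| = 59.18 ✓.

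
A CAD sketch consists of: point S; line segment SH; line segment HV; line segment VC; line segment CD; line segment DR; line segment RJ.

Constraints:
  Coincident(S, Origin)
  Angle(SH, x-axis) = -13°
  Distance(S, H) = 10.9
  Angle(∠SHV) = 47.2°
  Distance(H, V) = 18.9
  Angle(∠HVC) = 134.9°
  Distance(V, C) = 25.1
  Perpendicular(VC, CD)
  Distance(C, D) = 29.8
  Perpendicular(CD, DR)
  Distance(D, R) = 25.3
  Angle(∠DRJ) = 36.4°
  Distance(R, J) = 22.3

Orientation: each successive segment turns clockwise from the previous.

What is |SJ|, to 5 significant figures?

20.388

CD ⟂ DR, so DR runs at -10.900°; with |DR| = 25.3, R = (0.82025, 16.149). ∠DRJ = 36.4° gives RJ at -154.50° from the x-axis; with |RJ| = 22.3, J = (-19.307, 6.5488). Then |SJ| = |J − S| = 20.388.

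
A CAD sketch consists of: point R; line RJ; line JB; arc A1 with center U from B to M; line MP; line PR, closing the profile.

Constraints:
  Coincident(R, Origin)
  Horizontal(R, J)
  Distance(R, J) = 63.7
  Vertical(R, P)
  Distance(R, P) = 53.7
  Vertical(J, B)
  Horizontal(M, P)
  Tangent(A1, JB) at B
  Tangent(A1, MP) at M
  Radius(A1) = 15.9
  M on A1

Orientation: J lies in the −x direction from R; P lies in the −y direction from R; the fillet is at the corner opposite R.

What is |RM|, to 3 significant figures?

71.9

The virtual corner opposite R is at (-63.7, -53.7). The tangent condition forces UB to be normal to JB and tangency of A1 to MP means the radius UM is perpendicular to MP, with radius 15.9, so the center U sits 15.9 in from both sides at U = (-47.8, -37.8). That places the tangent points at B = (-63.7, -37.8) on JB and M = (-47.8, -53.7) on MP. Then |RM| = |M − R| = 71.9.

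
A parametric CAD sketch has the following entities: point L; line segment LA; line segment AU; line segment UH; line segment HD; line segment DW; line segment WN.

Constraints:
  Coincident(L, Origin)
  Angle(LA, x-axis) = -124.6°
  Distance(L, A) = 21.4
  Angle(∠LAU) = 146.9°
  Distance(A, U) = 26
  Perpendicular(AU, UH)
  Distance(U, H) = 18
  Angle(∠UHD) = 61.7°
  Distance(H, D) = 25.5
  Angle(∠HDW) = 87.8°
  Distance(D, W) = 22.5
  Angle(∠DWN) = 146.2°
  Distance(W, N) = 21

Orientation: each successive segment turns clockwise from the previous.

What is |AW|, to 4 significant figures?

20.14

L is at the origin; LA runs at -124.6° with length 21.4, so A = (-12.15, -17.62). ∠LAU = 146.9° gives AU at -157.7° from the x-axis; with |AU| = 26.0, U = (-36.21, -27.48). The perpendicularity gives UH at right angles to AU, so UH runs at 112.3°; with |UH| = 18.0, H = (-43.04, -10.83). ∠UHD = 61.7° gives HD at -6.000° from the x-axis; with |HD| = 25.5, D = (-17.68, -13.49). ∠HDW = 87.8° gives DW at -98.20° from the x-axis; with |DW| = 22.5, W = (-20.89, -35.76). Then |AW| = |W − A| = 20.14.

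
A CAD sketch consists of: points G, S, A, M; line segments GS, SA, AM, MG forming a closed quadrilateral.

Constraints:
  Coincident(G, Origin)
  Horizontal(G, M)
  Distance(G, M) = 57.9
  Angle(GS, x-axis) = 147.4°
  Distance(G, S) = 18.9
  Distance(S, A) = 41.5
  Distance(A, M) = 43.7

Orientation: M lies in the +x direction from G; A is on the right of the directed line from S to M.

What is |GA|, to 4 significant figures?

22.74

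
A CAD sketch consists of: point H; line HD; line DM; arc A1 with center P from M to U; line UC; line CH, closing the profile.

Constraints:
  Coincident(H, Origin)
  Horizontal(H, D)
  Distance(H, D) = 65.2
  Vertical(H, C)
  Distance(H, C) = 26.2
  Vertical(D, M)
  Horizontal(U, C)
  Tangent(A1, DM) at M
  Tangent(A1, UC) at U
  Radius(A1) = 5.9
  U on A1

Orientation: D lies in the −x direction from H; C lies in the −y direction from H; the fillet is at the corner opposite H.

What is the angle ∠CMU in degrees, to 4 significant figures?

39.83°

The virtual corner opposite H is at (-65.20, -26.20). Tangency of A1 to DM means the radius PM is perpendicular to DM and since A1 is tangent to UC there, PU ⟂ UC, with radius 5.9, so the center P sits 5.9 in from both sides at P = (-59.30, -20.30). That places the tangent points at M = (-65.20, -20.30) on DM and U = (-59.30, -26.20) on UC. Then cos ∠CMU = MC·MU / (|MC||MU|), giving 39.83°.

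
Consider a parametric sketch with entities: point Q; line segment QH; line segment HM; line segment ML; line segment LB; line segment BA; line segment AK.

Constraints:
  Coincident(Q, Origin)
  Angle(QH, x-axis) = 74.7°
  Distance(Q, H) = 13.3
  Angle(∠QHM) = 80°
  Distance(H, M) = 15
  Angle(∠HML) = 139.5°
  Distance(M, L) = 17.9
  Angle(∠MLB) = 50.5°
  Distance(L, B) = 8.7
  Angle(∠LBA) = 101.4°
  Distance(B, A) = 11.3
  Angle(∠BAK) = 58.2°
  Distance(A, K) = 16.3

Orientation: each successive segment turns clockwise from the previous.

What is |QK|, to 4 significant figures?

30.59

Q is at the origin; QH runs at 74.7° with length 13.3, so H = (3.510, 12.83). ∠QHM = 80.0° gives HM at -25.30° from the x-axis; with |HM| = 15.0, M = (17.07, 6.418). ∠HML = 139.5° gives ML at -65.80° from the x-axis; with |ML| = 17.9, L = (24.41, -9.909). ∠MLB = 50.5° gives LB at 164.7° from the x-axis; with |LB| = 8.7, B = (16.02, -7.613). ∠LBA = 101.4° gives BA at 86.10° from the x-axis; with |BA| = 11.3, A = (16.79, 3.661). ∠BAK = 58.2° gives AK at -35.70° from the x-axis; with |AK| = 16.3, K = (30.02, -5.851). Then |QK| = |K − Q| = 30.59.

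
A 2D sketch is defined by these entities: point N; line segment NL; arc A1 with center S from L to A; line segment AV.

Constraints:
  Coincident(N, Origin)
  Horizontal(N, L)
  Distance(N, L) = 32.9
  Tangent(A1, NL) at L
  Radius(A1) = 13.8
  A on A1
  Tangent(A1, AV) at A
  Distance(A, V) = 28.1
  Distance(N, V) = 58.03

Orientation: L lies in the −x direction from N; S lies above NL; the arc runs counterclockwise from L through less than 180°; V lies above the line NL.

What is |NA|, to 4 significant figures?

30.23

N is at the origin; N and L share the same y with |NL| = 32.9 and L on the −x side, so L = (-32.90, 0.000). Tangency of A1 to NL means the radius SL is perpendicular to NL, so S = L + (0, 13.8) = (-32.90, 13.80). Since SA ⟂ AV (tangency), |SV| = √(13.8² + 28.1²) = 31.31 regardless of where A sits on A1. So V lies on both circle(N, 58.03) and circle(S, 31.31); the above-NL intersection is V = (-36.81, 44.86). A is the foot of the tangent from V: A = (-21.37, 21.38).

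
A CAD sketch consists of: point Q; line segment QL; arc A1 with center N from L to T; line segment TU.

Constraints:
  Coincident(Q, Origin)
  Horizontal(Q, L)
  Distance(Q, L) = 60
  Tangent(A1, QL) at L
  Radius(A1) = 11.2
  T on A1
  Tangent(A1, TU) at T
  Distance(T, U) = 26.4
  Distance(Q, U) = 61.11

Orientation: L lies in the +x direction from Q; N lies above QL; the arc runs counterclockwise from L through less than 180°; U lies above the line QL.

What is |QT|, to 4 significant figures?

70.36

Checks: ∠(NL, LQ) = 90.00° ✓; |NT| = 11.20 ✓; ∠(NT, TU) = 90.00° ✓; |TU| = 26.40 ✓; |QU| = 61.11 ✓.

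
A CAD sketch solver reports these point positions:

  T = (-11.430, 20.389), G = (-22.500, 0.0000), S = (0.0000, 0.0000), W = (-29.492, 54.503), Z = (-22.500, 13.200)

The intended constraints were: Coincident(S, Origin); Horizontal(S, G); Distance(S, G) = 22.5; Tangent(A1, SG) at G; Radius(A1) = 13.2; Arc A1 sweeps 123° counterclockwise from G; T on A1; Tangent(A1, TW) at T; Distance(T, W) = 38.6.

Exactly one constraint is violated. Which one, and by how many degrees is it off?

Tangent(A1, TW) at T — off by 5.10°.

S = (0.00, 0.00) ✓; S.y = 0.00, G.y = 0.00 ✓; |SG| = 22.50 ✓; ∠(ZG, GS) = 90.00° ✓; |ZG| = 13.20 ✓; bearing(Z→T) − bearing(Z→G) = 123.0° ✓; |ZT| = 13.20 ✓; ∠(ZT, TW) = 95.10° ✗; |TW| = 38.60 ✓.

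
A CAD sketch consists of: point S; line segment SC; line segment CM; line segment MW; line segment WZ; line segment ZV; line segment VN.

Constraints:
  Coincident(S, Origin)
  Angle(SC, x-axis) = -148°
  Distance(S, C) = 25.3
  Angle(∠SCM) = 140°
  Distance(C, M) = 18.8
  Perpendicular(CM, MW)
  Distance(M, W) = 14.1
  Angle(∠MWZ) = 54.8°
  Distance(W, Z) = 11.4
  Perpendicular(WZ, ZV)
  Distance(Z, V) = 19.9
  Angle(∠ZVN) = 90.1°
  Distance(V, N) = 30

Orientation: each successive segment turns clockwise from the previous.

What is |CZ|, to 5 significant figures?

12.109

S is at the origin; SC runs at -148.0° with length 25.3, so C = (-21.456, -13.407). ∠SCM = 140.0° gives CM at 172.00° from the x-axis; with |CM| = 18.8, M = (-40.073, -10.791). CM ⟂ MW, so MW runs at 82.000°; with |MW| = 14.1, W = (-38.110, 3.1723). ∠MWZ = 54.8° gives WZ at -43.200° from the x-axis; with |WZ| = 11.4, Z = (-29.800, -4.6316). Then |CZ| = |Z − C| = 12.109.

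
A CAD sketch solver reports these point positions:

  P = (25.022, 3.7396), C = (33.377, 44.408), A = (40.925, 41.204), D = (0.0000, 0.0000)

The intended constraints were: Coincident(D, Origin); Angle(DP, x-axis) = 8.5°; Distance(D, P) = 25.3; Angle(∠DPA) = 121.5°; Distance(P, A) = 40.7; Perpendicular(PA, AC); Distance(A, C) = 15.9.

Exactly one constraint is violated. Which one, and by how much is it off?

Distance(A, C) = 15.9 — off by 7.70.

D = (0.00, 0.00) ✓; DP at 8.500° ✓; |DP| = 25.30 ✓; ∠DPA = 121.5° ✓; |PA| = 40.70 ✓; ∠(PA, AC) = 90.00° ✓; |AC| = 8.200 ✗.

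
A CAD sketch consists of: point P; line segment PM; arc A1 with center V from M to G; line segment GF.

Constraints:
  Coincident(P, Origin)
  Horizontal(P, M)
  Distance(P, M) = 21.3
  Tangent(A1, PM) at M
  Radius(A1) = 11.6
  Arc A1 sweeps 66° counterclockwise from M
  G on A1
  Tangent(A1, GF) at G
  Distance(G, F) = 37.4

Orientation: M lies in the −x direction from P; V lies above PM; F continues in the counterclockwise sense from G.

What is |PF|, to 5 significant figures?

41.295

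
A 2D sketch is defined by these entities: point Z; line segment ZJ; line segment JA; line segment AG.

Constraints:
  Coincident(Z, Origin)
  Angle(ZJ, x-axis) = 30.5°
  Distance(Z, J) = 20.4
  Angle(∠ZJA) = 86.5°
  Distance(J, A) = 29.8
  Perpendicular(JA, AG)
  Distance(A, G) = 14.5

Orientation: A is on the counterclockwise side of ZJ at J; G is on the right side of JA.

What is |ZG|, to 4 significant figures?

45.06

Z is at the origin; ZJ runs at 30.5° with length 20.4, so J = 20.4·(cos 30.5°, sin 30.5°) = (17.58, 10.35). ∠ZJA = 86.5°, so JA runs at 30.5° + (180° − 86.5°) = 124.0° from the x-axis; with |JA| = 29.8, A = J + 29.8·(cos 124.0°, sin 124.0°) = (0.9133, 35.06). JA ⟂ AG; with |AG| = 14.5 on the right of JA, G = A + 14.5·(0.8290, 0.5592) = (12.93, 43.17). Then |ZG| = |G − Z| = 45.06.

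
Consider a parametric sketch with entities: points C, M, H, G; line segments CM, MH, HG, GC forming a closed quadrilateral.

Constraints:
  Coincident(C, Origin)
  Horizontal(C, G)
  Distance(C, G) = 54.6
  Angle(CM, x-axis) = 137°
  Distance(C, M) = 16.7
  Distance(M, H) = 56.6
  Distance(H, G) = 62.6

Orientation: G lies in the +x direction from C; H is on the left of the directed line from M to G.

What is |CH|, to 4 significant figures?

59.83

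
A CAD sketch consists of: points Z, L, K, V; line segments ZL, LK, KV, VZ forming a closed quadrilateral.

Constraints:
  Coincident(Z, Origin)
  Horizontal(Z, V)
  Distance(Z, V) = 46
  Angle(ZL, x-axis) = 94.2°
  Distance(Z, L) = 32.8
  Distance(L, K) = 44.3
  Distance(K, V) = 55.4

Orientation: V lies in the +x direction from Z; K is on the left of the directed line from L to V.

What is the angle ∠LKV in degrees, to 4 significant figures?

70.74°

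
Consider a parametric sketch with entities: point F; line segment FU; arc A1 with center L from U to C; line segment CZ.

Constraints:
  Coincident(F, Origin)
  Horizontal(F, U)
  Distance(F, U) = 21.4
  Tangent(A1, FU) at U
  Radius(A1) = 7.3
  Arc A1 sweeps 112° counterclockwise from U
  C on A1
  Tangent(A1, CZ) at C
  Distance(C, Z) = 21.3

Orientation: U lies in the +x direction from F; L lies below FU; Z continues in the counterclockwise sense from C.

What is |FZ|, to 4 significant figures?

37.39

F is at the origin; F and U share the same y with |FU| = 21.4 and U on the +x side, so U = (21.40, 0.000). A1 meets FU tangentially, so LU is at right angles to FU, so L = U + (0, -7.3) = (21.40, -7.300). On A1, U sits at bearing 90° from L; a 112° counterclockwise sweep puts C at bearing 202°, so C = L + 7.3·(cos 202°, sin 202°) = (14.63, -10.03). A1 meets CZ tangentially, so LC is at right angles to CZ, so CZ runs along (−sin 202°, cos 202°); with |CZ| = 21.3, Z = (22.61, -29.78). Then |FZ| = |Z − F| = 37.39.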